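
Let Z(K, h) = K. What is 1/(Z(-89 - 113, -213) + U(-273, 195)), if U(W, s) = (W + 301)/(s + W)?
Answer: -39/7892 ≈ -0.0049417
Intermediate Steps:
U(W, s) = (301 + W)/(W + s)
1/(Z(-89 - 113, -213) + U(-273, 195)) = 1/((-89 - 113) + (301 - 273)/(-273 + 195)) = 1/(-202 + 28/(-78)) = 1/(-202 - 1/78*28) = 1/(-202 - 14/39) = 1/(-7892/39) = -39/7892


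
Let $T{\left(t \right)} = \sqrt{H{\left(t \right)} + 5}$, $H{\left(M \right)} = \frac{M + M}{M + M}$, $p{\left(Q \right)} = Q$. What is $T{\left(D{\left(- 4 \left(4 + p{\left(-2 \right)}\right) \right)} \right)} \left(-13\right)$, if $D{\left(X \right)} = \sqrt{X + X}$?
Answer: $- 13 \sqrt{6} \approx -31.843$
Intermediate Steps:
$H{\left(M \right)} = 1$ ($H{\left(M \right)} = \frac{2 M}{2 M} = 2 M \frac{1}{2 M} = 1$)
$D{\left(X \right)} = \sqrt{2} \sqrt{X}$ ($D{\left(X \right)} = \sqrt{2 X} = \sqrt{2} \sqrt{X}$)
$T{\left(t \right)} = \sqrt{6}$ ($T{\left(t \right)} = \sqrt{1 + 5} = \sqrt{6}$)
$T{\left(D{\left(- 4 \left(4 + p{\left(-2 \right)}\right) \right)} \right)} \left(-13\right) = \sqrt{6} \left(-13\right) = - 13 \sqrt{6}$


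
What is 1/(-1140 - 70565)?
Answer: -1/71705 ≈ -1.3946e-5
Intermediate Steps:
1/(-1140 - 70565) = 1/(-71705) = -1/71705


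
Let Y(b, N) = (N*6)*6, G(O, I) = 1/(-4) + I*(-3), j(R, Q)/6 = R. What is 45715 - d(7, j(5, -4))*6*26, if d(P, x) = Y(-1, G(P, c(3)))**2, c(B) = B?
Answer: -17252969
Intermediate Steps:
j(R, Q) = 6*R
G(O, I) = -1/4 - 3*I
Y(b, N) = 36*N (Y(b, N) = (6*N)*6 = 36*N)
d(P, x) = 110889 (d(P, x) = (36*(-1/4 - 3*3))**2 = (36*(-1/4 - 9))**2 = (36*(-37/4))**2 = (-333)**2 = 110889)
45715 - d(7, j(5, -4))*6*26 = 45715 - 110889*6*26 = 45715 - 665334*26 = 45715 - 1*17298684 = 45715 - 17298684 = -17252969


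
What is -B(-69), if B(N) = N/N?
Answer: -1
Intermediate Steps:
B(N) = 1
-B(-69) = -1*1 = -1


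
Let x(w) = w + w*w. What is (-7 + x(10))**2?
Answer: 10609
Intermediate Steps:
x(w) = w + w**2
(-7 + x(10))**2 = (-7 + 10*(1 + 10))**2 = (-7 + 10*11)**2 = (-7 + 110)**2 = 103**2 = 10609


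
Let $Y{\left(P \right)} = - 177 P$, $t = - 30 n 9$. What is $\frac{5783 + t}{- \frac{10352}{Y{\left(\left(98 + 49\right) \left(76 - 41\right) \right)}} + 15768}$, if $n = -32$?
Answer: $\frac{13134521295}{14359376072} \approx 0.9147$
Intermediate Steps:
$t = 8640$ ($t = \left(-30\right) \left(-32\right) 9 = 960 \cdot 9 = 8640$)
$\frac{5783 + t}{- \frac{10352}{Y{\left(\left(98 + 49\right) \left(76 - 41\right) \right)}} + 15768} = \frac{5783 + 8640}{- \frac{10352}{\left(-177\right) \left(98 + 49\right) \left(76 - 41\right)} + 15768} = \frac{14423}{- \frac{10352}{\left(-177\right) 147 \cdot 35} + 15768} = \frac{14423}{- \frac{10352}{\left(-177\right) 5145} + 15768} = \frac{14423}{- \frac{10352}{-910665} + 15768} = \frac{14423}{\left(-10352\right) \left(- \frac{1}{910665}\right) + 15768} = \frac{14423}{\frac{10352}{910665} + 15768} = \frac{14423}{\frac{14359376072}{910665}} = 14423 \cdot \frac{910665}{14359376072} = \frac{13134521295}{14359376072}$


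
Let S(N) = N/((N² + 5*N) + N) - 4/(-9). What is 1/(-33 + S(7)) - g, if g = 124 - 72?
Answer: -197717/3800 ≈ -52.031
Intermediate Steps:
S(N) = 4/9 + N/(N² + 6*N) (S(N) = N/(N² + 6*N) - 4*(-⅑) = N/(N² + 6*N) + 4/9 = 4/9 + N/(N² + 6*N))
g = 52
1/(-33 + S(7)) - g = 1/(-33 + (33 + 4*7)/(9*(6 + 7))) - 1*52 = 1/(-33 + (⅑)*(33 + 28)/13) - 52 = 1/(-33 + (⅑)*(1/13)*61) - 52 = 1/(-33 + 61/117) - 52 = 1/(-3800/117) - 52 = -117/3800 - 52 = -197717/3800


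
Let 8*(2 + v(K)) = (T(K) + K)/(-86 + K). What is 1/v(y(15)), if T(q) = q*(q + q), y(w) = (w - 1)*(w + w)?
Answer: 668/86969 ≈ 0.0076809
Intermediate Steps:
y(w) = 2*w*(-1 + w) (y(w) = (-1 + w)*(2*w) = 2*w*(-1 + w))
T(q) = 2*q**2 (T(q) = q*(2*q) = 2*q**2)
v(K) = -2 + (K + 2*K**2)/(8*(-86 + K)) (v(K) = -2 + ((2*K**2 + K)/(-86 + K))/8 = -2 + ((K + 2*K**2)/(-86 + K))/8 = -2 + (K + 2*K**2)/(8*(-86 + K)))
1/v(y(15)) = 1/((1376 - 30*15*(-1 + 15) + 2*(2*15*(-1 + 15))**2)/(8*(-86 + 2*15*(-1 + 15)))) = 1/((1376 - 30*15*14 + 2*(2*15*14)**2)/(8*(-86 + 2*15*14))) = 1/((1376 - 15*420 + 2*420**2)/(8*(-86 + 420))) = 1/((1/8)*(1376 - 6300 + 2*176400)/334) = 1/((1/8)*(1/334)*(1376 - 6300 + 352800)) = 1/((1/8)*(1/334)*347876) = 1/(86969/668) = 668/86969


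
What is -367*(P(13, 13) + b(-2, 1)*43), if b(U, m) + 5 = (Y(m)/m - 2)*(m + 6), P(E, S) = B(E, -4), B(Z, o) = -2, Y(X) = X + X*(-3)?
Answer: 521507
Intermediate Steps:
Y(X) = -2*X (Y(X) = X - 3*X = -2*X)
P(E, S) = -2
b(U, m) = -29 - 4*m (b(U, m) = -5 + ((-2*m)/m - 2)*(m + 6) = -5 + (-2 - 2)*(6 + m) = -5 - 4*(6 + m) = -5 + (-24 - 4*m) = -29 - 4*m)
-367*(P(13, 13) + b(-2, 1)*43) = -367*(-2 + (-29 - 4*1)*43) = -367*(-2 + (-29 - 4)*43) = -367*(-2 - 33*43) = -367*(-2 - 1419) = -367*(-1421) = 521507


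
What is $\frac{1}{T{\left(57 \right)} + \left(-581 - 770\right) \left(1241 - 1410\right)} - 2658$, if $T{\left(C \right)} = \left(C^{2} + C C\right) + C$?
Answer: $- \frac{624295091}{234874} \approx -2658.0$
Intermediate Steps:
$T{\left(C \right)} = C + 2 C^{2}$ ($T{\left(C \right)} = \left(C^{2} + C^{2}\right) + C = 2 C^{2} + C = C + 2 C^{2}$)
$\frac{1}{T{\left(57 \right)} + \left(-581 - 770\right) \left(1241 - 1410\right)} - 2658 = \frac{1}{57 \left(1 + 2 \cdot 57\right) + \left(-581 - 770\right) \left(1241 - 1410\right)} - 2658 = \frac{1}{57 \left(1 + 114\right) - -228319} - 2658 = \frac{1}{57 \cdot 115 + 228319} - 2658 = \frac{1}{6555 + 228319} - 2658 = \frac{1}{234874} - 2658 = - \frac{624295091}{234874}$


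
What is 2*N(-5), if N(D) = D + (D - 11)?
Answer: -42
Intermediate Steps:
N(D) = -11 + 2*D (N(D) = D + (-11 + D) = -11 + 2*D)
2*N(-5) = 2*(-11 + 2*(-5)) = 2*(-11 - 10) = 2*(-21) = -42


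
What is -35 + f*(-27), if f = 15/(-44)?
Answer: -1135/44 ≈ -25.795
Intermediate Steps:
f = -15/44 (f = 15*(-1/44) = -15/44 ≈ -0.34091)
-35 + f*(-27) = -35 - 15/44*(-27) = -35 + 405/44 = -1135/44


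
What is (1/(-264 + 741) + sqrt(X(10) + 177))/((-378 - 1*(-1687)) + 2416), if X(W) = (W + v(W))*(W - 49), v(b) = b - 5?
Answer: 1/1776825 + 2*I*sqrt(102)/3725 ≈ 5.628e-7 + 0.0054226*I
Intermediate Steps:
v(b) = -5 + b
X(W) = (-49 + W)*(-5 + 2*W) (X(W) = (W + (-5 + W))*(W - 49) = (-5 + 2*W)*(-49 + W) = (-49 + W)*(-5 + 2*W))
(1/(-264 + 741) + sqrt(X(10) + 177))/((-378 - 1*(-1687)) + 2416) = (1/(-264 + 741) + sqrt((245 - 103*10 + 2*10**2) + 177))/((-378 - 1*(-1687)) + 2416) = (1/477 + sqrt((245 - 1030 + 2*100) + 177))/((-378 + 1687) + 2416) = (1/477 + sqrt((245 - 1030 + 200) + 177))/(1309 + 2416) = (1/477 + sqrt(-585 + 177))/3725 = (1/477 + sqrt(-408))*(1/3725) = (1/477 + 2*I*sqrt(102))*(1/3725) = 1/1776825 + 2*I*sqrt(102)/3725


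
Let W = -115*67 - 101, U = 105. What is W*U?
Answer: -819630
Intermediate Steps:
W = -7806 (W = -7705 - 101 = -7806)
W*U = -7806*105 = -819630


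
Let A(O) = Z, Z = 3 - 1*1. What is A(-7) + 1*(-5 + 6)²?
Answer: 3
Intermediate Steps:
Z = 2 (Z = 3 - 1 = 2)
A(O) = 2
A(-7) + 1*(-5 + 6)² = 2 + 1*(-5 + 6)² = 2 + 1*1² = 2 + 1*1 = 2 + 1 = 3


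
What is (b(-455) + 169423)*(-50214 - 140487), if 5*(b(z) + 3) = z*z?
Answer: -40204538325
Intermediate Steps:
b(z) = -3 + z²/5 (b(z) = -3 + (z*z)/5 = -3 + z²/5)
(b(-455) + 169423)*(-50214 - 140487) = ((-3 + (⅕)*(-455)²) + 169423)*(-50214 - 140487) = ((-3 + (⅕)*207025) + 169423)*(-190701) = ((-3 + 41405) + 169423)*(-190701) = (41402 + 169423)*(-190701) = 210825*(-190701) = -40204538325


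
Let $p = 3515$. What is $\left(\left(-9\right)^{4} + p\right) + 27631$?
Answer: $37707$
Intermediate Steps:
$\left(\left(-9\right)^{4} + p\right) + 27631 = \left(\left(-9\right)^{4} + 3515\right) + 27631 = \left(6561 + 3515\right) + 27631 = 10076 + 27631 = 37707$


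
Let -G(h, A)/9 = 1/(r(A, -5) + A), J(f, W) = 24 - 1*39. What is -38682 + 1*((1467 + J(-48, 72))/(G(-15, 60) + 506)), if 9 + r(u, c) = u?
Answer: -724034634/18719 ≈ -38679.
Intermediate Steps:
J(f, W) = -15 (J(f, W) = 24 - 39 = -15)
r(u, c) = -9 + u
G(h, A) = -9/(-9 + 2*A) (G(h, A) = -9/((-9 + A) + A) = -9/(-9 + 2*A))
-38682 + 1*((1467 + J(-48, 72))/(G(-15, 60) + 506)) = -38682 + 1*((1467 - 15)/(-9/(-9 + 2*60) + 506)) = -38682 + 1*(1452/(-9/(-9 + 120) + 506)) = -38682 + 1*(1452/(-9/111 + 506)) = -38682 + 1*(1452/(-9*1/111 + 506)) = -38682 + 1*(1452/(-3/37 + 506)) = -38682 + 1*(1452/(18719/37)) = -38682 + 1*(1452*(37/18719)) = -38682 + 1*(53724/18719) = -38682 + 53724/18719 = -724034634/18719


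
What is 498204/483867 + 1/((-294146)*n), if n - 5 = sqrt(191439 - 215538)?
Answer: 130934987885403/127167023601784 + I*sqrt(24099)/7095978104 ≈ 1.0296 + 2.1877e-8*I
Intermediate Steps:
n = 5 + I*sqrt(24099) (n = 5 + sqrt(191439 - 215538) = 5 + sqrt(-24099) = 5 + I*sqrt(24099) ≈ 5.0 + 155.24*I)
498204/483867 + 1/((-294146)*n) = 498204/483867 + 1/((-294146)*(5 + I*sqrt(24099))) = 498204*(1/483867) - 1/(294146*(5 + I*sqrt(24099))) = 18452/17921 - 1/(294146*(5 + I*sqrt(24099)))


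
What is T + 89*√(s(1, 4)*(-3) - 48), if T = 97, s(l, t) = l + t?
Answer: 97 + 267*I*√7 ≈ 97.0 + 706.42*I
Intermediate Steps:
T + 89*√(s(1, 4)*(-3) - 48) = 97 + 89*√((1 + 4)*(-3) - 48) = 97 + 89*√(5*(-3) - 48) = 97 + 89*√(-15 - 48) = 97 + 89*√(-63) = 97 + 89*(3*I*√7) = 97 + 267*I*√7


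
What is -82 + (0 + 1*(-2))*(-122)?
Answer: 162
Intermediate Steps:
-82 + (0 + 1*(-2))*(-122) = -82 + (0 - 2)*(-122) = -82 - 2*(-122) = -82 + 244 = 162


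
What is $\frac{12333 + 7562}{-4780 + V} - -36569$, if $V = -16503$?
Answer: $\frac{778278132}{21283} \approx 36568.0$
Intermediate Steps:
$\frac{12333 + 7562}{-4780 + V} - -36569 = \frac{12333 + 7562}{-4780 - 16503} - -36569 = \frac{19895}{-21283} + 36569 = 19895 \left(- \frac{1}{21283}\right) + 36569 = - \frac{19895}{21283} + 36569 = \frac{778278132}{21283}$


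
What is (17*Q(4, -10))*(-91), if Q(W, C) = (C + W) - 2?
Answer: 12376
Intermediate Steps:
Q(W, C) = -2 + C + W
(17*Q(4, -10))*(-91) = (17*(-2 - 10 + 4))*(-91) = (17*(-8))*(-91) = -136*(-91) = 12376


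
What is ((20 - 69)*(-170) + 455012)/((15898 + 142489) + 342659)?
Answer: 231671/250523 ≈ 0.92475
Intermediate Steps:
((20 - 69)*(-170) + 455012)/((15898 + 142489) + 342659) = (-49*(-170) + 455012)/(158387 + 342659) = (8330 + 455012)/501046 = 463342*(1/501046) = 231671/250523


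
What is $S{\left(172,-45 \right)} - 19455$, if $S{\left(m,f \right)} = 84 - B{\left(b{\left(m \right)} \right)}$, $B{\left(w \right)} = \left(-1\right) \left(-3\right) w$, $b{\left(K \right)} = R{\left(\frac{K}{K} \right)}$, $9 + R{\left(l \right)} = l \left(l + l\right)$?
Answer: $-19350$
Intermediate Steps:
$R{\left(l \right)} = -9 + 2 l^{2}$ ($R{\left(l \right)} = -9 + l \left(l + l\right) = -9 + l 2 l = -9 + 2 l^{2}$)
$b{\left(K \right)} = -7$ ($b{\left(K \right)} = -9 + 2 \left(\frac{K}{K}\right)^{2} = -9 + 2 \cdot 1^{2} = -9 + 2 \cdot 1 = -9 + 2 = -7$)
$B{\left(w \right)} = 3 w$
$S{\left(m,f \right)} = 105$ ($S{\left(m,f \right)} = 84 - 3 \left(-7\right) = 84 - -21 = 84 + 21 = 105$)
$S{\left(172,-45 \right)} - 19455 = 105 - 19455 = -19350$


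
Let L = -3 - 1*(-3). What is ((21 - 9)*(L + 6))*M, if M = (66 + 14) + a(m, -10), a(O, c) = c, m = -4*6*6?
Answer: 5040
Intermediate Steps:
L = 0 (L = -3 + 3 = 0)
m = -144 (m = -24*6 = -144)
M = 70 (M = (66 + 14) - 10 = 80 - 10 = 70)
((21 - 9)*(L + 6))*M = ((21 - 9)*(0 + 6))*70 = (12*6)*70 = 72*70 = 5040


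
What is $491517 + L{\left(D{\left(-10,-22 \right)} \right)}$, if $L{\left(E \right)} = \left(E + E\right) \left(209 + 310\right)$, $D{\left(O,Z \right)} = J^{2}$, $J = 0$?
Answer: $491517$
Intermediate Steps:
$D{\left(O,Z \right)} = 0$ ($D{\left(O,Z \right)} = 0^{2} = 0$)
$L{\left(E \right)} = 1038 E$ ($L{\left(E \right)} = 2 E 519 = 1038 E$)
$491517 + L{\left(D{\left(-10,-22 \right)} \right)} = 491517 + 1038 \cdot 0 = 491517 + 0 = 491517$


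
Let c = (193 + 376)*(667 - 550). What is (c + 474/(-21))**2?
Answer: 217019017609/49 ≈ 4.4290e+9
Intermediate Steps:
c = 66573 (c = 569*117 = 66573)
(c + 474/(-21))**2 = (66573 + 474/(-21))**2 = (66573 + 474*(-1/21))**2 = (66573 - 158/7)**2 = (465853/7)**2 = 217019017609/49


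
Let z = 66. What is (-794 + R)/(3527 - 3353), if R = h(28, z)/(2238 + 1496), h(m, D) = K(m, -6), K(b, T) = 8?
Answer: -741197/162429 ≈ -4.5632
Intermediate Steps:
h(m, D) = 8
R = 4/1867 (R = 8/(2238 + 1496) = 8/3734 = 8*(1/3734) = 4/1867 ≈ 0.0021425)
(-794 + R)/(3527 - 3353) = (-794 + 4/1867)/(3527 - 3353) = -1482394/1867/174 = -1482394/1867*1/174 = -741197/162429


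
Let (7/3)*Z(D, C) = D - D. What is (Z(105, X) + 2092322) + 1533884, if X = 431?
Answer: 3626206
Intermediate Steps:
Z(D, C) = 0 (Z(D, C) = 3*(D - D)/7 = (3/7)*0 = 0)
(Z(105, X) + 2092322) + 1533884 = (0 + 2092322) + 1533884 = 2092322 + 1533884 = 3626206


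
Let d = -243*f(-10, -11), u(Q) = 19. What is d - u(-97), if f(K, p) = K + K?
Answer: 4841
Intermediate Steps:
f(K, p) = 2*K
d = 4860 (d = -486*(-10) = -243*(-20) = 4860)
d - u(-97) = 4860 - 1*19 = 4860 - 19 = 4841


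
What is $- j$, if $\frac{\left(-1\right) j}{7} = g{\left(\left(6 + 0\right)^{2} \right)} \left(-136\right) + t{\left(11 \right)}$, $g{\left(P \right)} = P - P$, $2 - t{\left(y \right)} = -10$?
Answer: $84$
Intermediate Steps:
$t{\left(y \right)} = 12$ ($t{\left(y \right)} = 2 - -10 = 2 + 10 = 12$)
$g{\left(P \right)} = 0$
$j = -84$ ($j = - 7 \left(0 \left(-136\right) + 12\right) = - 7 \left(0 + 12\right) = \left(-7\right) 12 = -84$)
$- j = \left(-1\right) \left(-84\right) = 84$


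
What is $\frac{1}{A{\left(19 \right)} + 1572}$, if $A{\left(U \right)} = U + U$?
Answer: $\frac{1}{1610} \approx 0.00062112$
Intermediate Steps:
$A{\left(U \right)} = 2 U$
$\frac{1}{A{\left(19 \right)} + 1572} = \frac{1}{2 \cdot 19 + 1572} = \frac{1}{38 + 1572} = \frac{1}{1610}$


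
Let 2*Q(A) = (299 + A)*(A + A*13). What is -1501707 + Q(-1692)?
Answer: 14996985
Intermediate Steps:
Q(A) = 7*A*(299 + A) (Q(A) = ((299 + A)*(A + A*13))/2 = ((299 + A)*(A + 13*A))/2 = ((299 + A)*(14*A))/2 = (14*A*(299 + A))/2 = 7*A*(299 + A))
-1501707 + Q(-1692) = -1501707 + 7*(-1692)*(299 - 1692) = -1501707 + 7*(-1692)*(-1393) = -1501707 + 16498692 = 14996985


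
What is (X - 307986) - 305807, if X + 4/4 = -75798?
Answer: -689592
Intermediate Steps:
X = -75799 (X = -1 - 75798 = -75799)
(X - 307986) - 305807 = (-75799 - 307986) - 305807 = -383785 - 305807 = -689592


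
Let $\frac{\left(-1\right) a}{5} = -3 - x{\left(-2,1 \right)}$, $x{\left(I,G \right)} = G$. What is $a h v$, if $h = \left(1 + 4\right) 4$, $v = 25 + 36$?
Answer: $24400$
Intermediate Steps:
$a = 20$ ($a = - 5 \left(-3 - 1\right) = \left(-5\right) \left(-4\right) = 20$)
$v = 61$
$h = 20$ ($h = 5 \cdot 4 = 20$)
$a h v = 20 \cdot 20 \cdot 61 = 400 \cdot 61 = 24400$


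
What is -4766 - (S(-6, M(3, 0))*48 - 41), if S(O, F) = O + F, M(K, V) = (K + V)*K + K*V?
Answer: -4869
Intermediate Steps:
M(K, V) = K*V + K*(K + V) (M(K, V) = K*(K + V) + K*V = K*V + K*(K + V))
S(O, F) = F + O
-4766 - (S(-6, M(3, 0))*48 - 41) = -4766 - ((3*(3 + 2*0) - 6)*48 - 41) = -4766 - ((3*(3 + 0) - 6)*48 - 41) = -4766 - ((3*3 - 6)*48 - 41) = -4766 - ((9 - 6)*48 - 41) = -4766 - (3*48 - 41) = -4766 - (144 - 41) = -4766 - 1*103 = -4766 - 103 = -4869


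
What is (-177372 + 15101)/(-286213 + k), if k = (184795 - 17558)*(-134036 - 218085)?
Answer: 162271/58887945890 ≈ 2.7556e-6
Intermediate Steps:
k = -58887659677 (k = 167237*(-352121) = -58887659677)
(-177372 + 15101)/(-286213 + k) = (-177372 + 15101)/(-286213 - 58887659677) = -162271/(-58887945890) = -162271*(-1/58887945890) = 162271/58887945890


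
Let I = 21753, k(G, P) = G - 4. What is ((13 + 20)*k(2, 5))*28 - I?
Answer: -23601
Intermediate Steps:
k(G, P) = -4 + G
((13 + 20)*k(2, 5))*28 - I = ((13 + 20)*(-4 + 2))*28 - 1*21753 = (33*(-2))*28 - 21753 = -66*28 - 21753 = -1848 - 21753 = -23601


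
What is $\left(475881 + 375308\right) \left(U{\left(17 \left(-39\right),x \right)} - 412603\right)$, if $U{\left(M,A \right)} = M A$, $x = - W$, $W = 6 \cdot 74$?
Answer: $-100636926659$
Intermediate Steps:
$W = 444$
$x = -444$ ($x = \left(-1\right) 444 = -444$)
$U{\left(M,A \right)} = A M$
$\left(475881 + 375308\right) \left(U{\left(17 \left(-39\right),x \right)} - 412603\right) = \left(475881 + 375308\right) \left(- 444 \cdot 17 \left(-39\right) - 412603\right) = 851189 \left(\left(-444\right) \left(-663\right) - 412603\right) = 851189 \left(294372 - 412603\right) = 851189 \left(-118231\right) = -100636926659$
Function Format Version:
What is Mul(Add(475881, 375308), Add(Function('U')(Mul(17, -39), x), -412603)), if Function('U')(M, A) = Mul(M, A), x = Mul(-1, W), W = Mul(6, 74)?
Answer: -100636926659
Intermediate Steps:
W = 444
x = -444 (x = Mul(-1, 444) = -444)
Function('U')(M, A) = Mul(A, M)
Mul(Add(475881, 375308), Add(Function('U')(Mul(17, -39), x), -412603)) = Mul(Add(475881, 375308), Add(Mul(-444, Mul(17, -39)), -412603)) = Mul(851189, Add(Mul(-444, -663), -412603)) = Mul(851189, Add(294372, -412603)) = Mul(851189, -118231) = -100636926659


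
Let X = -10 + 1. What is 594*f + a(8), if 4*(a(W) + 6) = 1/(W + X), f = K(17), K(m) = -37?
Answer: -87937/4 ≈ -21984.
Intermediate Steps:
f = -37
X = -9
a(W) = -6 + 1/(4*(-9 + W)) (a(W) = -6 + 1/(4*(W - 9)) = -6 + 1/(4*(-9 + W)))
594*f + a(8) = 594*(-37) + (217 - 24*8)/(4*(-9 + 8)) = -21978 + (¼)*(217 - 192)/(-1) = -21978 + (¼)*(-1)*25 = -21978 - 25/4 = -87937/4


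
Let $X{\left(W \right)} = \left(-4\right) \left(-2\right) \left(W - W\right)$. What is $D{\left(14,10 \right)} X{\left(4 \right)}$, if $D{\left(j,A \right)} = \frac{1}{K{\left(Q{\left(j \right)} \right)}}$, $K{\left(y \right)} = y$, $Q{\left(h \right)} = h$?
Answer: $0$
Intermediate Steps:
$D{\left(j,A \right)} = \frac{1}{j}$
$X{\left(W \right)} = 0$ ($X{\left(W \right)} = 8 \cdot 0 = 0$)
$D{\left(14,10 \right)} X{\left(4 \right)} = \frac{1}{14} \cdot 0 = 0$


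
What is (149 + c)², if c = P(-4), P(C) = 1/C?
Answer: 354025/16 ≈ 22127.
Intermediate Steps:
c = -¼ (c = 1/(-4) = -¼ ≈ -0.25000)
(149 + c)² = (149 - ¼)² = (595/4)² = 354025/16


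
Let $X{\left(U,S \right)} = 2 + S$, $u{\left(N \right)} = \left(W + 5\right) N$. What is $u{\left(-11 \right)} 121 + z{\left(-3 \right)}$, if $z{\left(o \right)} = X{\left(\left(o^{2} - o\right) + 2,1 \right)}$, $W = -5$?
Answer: $3$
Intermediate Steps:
$u{\left(N \right)} = 0$ ($u{\left(N \right)} = \left(-5 + 5\right) N = 0 N = 0$)
$z{\left(o \right)} = 3$ ($z{\left(o \right)} = 2 + 1 = 3$)
$u{\left(-11 \right)} 121 + z{\left(-3 \right)} = 0 \cdot 121 + 3 = 0 + 3 = 3$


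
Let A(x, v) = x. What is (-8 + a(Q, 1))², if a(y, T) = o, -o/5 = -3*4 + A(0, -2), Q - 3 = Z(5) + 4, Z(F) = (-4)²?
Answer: 2704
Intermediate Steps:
Z(F) = 16
Q = 23 (Q = 3 + (16 + 4) = 3 + 20 = 23)
o = 60 (o = -5*(-3*4 + 0) = -5*(-12 + 0) = -5*(-12) = 60)
a(y, T) = 60
(-8 + a(Q, 1))² = (-8 + 60)² = 52² = 2704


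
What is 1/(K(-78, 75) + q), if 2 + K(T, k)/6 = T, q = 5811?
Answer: 1/5331 ≈ 0.00018758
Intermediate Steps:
K(T, k) = -12 + 6*T
1/(K(-78, 75) + q) = 1/((-12 + 6*(-78)) + 5811) = 1/((-12 - 468) + 5811) = 1/(-480 + 5811) = 1/5331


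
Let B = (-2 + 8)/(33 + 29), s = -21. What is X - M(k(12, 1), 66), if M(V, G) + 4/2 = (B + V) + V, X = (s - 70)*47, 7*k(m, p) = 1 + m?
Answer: -928502/217 ≈ -4278.8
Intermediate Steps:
B = 3/31 (B = 6/62 = 6*(1/62) = 3/31 ≈ 0.096774)
k(m, p) = 1/7 + m/7 (k(m, p) = (1 + m)/7 = 1/7 + m/7)
X = -4277 (X = (-21 - 70)*47 = -91*47 = -4277)
M(V, G) = -59/31 + 2*V (M(V, G) = -2 + ((3/31 + V) + V) = -2 + (3/31 + 2*V) = -59/31 + 2*V)
X - M(k(12, 1), 66) = -4277 - (-59/31 + 2*(1/7 + (1/7)*12)) = -4277 - (-59/31 + 2*(1/7 + 12/7)) = -4277 - (-59/31 + 2*(13/7)) = -4277 - (-59/31 + 26/7) = -4277 - 1*393/217 = -4277 - 393/217 = -928502/217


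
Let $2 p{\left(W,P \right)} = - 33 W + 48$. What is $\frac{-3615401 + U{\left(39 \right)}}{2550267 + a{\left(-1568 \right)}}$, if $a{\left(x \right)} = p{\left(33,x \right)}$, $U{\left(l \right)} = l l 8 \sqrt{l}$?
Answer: $- \frac{7230802}{5099493} + \frac{8112 \sqrt{39}}{1699831} \approx -1.3881$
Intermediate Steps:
$U{\left(l \right)} = 8 l^{\frac{5}{2}}$ ($U{\left(l \right)} = l^{2} \cdot 8 \sqrt{l} = 8 l^{2} \sqrt{l} = 8 l^{\frac{5}{2}}$)
$p{\left(W,P \right)} = 24 - \frac{33 W}{2}$ ($p{\left(W,P \right)} = \frac{- 33 W + 48}{2} = \frac{48 - 33 W}{2} = 24 - \frac{33 W}{2}$)
$a{\left(x \right)} = - \frac{1041}{2}$ ($a{\left(x \right)} = 24 - \frac{1089}{2} = - \frac{1041}{2}$)
$\frac{-3615401 + U{\left(39 \right)}}{2550267 + a{\left(-1568 \right)}} = \frac{-3615401 + 8 \cdot 39^{\frac{5}{2}}}{2550267 - \frac{1041}{2}} = \frac{-3615401 + 8 \cdot 1521 \sqrt{39}}{\frac{5099493}{2}} = \left(-3615401 + 12168 \sqrt{39}\right) \frac{2}{5099493} = - \frac{7230802}{5099493} + \frac{8112 \sqrt{39}}{1699831}$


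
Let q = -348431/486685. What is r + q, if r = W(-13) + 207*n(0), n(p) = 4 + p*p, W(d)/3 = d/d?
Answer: 404086804/486685 ≈ 830.28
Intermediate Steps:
W(d) = 3 (W(d) = 3*(d/d) = 3*1 = 3)
n(p) = 4 + p²
q = -348431/486685 (q = -348431*1/486685 = -348431/486685 ≈ -0.71593)
r = 831 (r = 3 + 207*(4 + 0²) = 3 + 207*(4 + 0) = 3 + 207*4 = 3 + 828 = 831)
r + q = 831 - 348431/486685 = 404086804/486685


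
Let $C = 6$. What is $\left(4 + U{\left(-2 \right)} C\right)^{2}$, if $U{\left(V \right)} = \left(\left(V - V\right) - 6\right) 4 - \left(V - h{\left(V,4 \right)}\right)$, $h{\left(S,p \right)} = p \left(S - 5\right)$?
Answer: $87616$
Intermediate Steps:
$h{\left(S,p \right)} = p \left(-5 + S\right)$
$U{\left(V \right)} = -44 + 3 V$ ($U{\left(V \right)} = \left(\left(V - V\right) - 6\right) 4 - \left(V - 4 \left(-5 + V\right)\right) = \left(0 - 6\right) 4 + \left(\left(-20 + 4 V\right) - V\right) = \left(-6\right) 4 + \left(-20 + 3 V\right) = -24 + \left(-20 + 3 V\right) = -44 + 3 V$)
$\left(4 + U{\left(-2 \right)} C\right)^{2} = \left(4 + \left(-44 + 3 \left(-2\right)\right) 6\right)^{2} = \left(4 + \left(-44 - 6\right) 6\right)^{2} = \left(4 - 300\right)^{2} = \left(-296\right)^{2} = 87616$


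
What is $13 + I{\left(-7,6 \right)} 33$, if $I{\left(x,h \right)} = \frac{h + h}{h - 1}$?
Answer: $\frac{461}{5} \approx 92.2$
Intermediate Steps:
$I{\left(x,h \right)} = \frac{2 h}{-1 + h}$
$13 + I{\left(-7,6 \right)} 33 = 13 + 2 \cdot 6 \frac{1}{-1 + 6} \cdot 33 = 13 + 2 \cdot 6 \cdot \frac{1}{5} \cdot 33 = 13 + \frac{12}{5} \cdot 33 = 13 + \frac{396}{5} = \frac{461}{5}$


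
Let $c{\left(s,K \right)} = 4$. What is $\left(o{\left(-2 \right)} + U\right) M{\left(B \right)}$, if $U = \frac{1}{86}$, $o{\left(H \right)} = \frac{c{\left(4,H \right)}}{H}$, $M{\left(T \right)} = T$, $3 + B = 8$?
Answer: $- \frac{855}{86} \approx -9.9419$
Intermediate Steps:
$B = 5$ ($B = -3 + 8 = 5$)
$o{\left(H \right)} = \frac{4}{H}$
$U = \frac{1}{86} \approx 0.011628$
$\left(o{\left(-2 \right)} + U\right) M{\left(B \right)} = \left(\frac{4}{-2} + \frac{1}{86}\right) 5 = \left(4 \left(- \frac{1}{2}\right) + \frac{1}{86}\right) 5 = \left(-2 + \frac{1}{86}\right) 5 = \left(- \frac{171}{86}\right) 5 = - \frac{855}{86}$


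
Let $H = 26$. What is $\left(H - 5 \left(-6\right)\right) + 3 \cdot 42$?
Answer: $182$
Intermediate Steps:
$\left(H - 5 \left(-6\right)\right) + 3 \cdot 42 = \left(26 - 5 \left(-6\right)\right) + 3 \cdot 42 = \left(26 - -30\right) + 126 = \left(26 + 30\right) + 126 = 56 + 126 = 182$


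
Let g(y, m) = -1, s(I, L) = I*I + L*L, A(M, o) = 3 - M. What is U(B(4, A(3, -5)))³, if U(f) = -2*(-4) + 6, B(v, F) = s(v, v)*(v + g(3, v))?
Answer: 2744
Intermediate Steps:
s(I, L) = I² + L²
B(v, F) = 2*v²*(-1 + v) (B(v, F) = (v² + v²)*(v - 1) = (2*v²)*(-1 + v) = 2*v²*(-1 + v))
U(f) = 14 (U(f) = 8 + 6 = 14)
U(B(4, A(3, -5)))³ = 14³ = 2744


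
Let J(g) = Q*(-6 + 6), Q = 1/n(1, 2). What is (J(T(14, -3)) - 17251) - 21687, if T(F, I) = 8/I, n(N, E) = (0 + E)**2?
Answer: -38938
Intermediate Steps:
n(N, E) = E**2
Q = 1/4 (Q = 1/(2**2) = 1/4 ≈ 0.25000)
J(g) = 0 (J(g) = (-6 + 6)/4 = (1/4)*0 = 0)
(J(T(14, -3)) - 17251) - 21687 = (0 - 17251) - 21687 = -17251 - 21687 = -38938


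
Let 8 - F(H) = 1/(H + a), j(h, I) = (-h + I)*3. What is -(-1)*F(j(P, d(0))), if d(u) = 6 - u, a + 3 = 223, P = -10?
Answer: 2143/268 ≈ 7.9963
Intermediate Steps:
a = 220 (a = -3 + 223 = 220)
j(h, I) = -3*h + 3*I (j(h, I) = (I - h)*3 = -3*h + 3*I)
F(H) = 8 - 1/(220 + H) (F(H) = 8 - 1/(H + 220) = 8 - 1/(220 + H))
-(-1)*F(j(P, d(0))) = -(-1)*(1759 + 8*(-3*(-10) + 3*(6 - 1*0)))/(220 + (-3*(-10) + 3*(6 - 1*0))) = -(-1)*(1759 + 8*(30 + 3*(6 + 0)))/(220 + (30 + 3*(6 + 0))) = -(-1)*(1759 + 8*(30 + 3*6))/(220 + (30 + 3*6)) = -(-1)*(1759 + 8*(30 + 18))/(220 + (30 + 18)) = -(-1)*(1759 + 8*48)/(220 + 48) = -(-1)*(1759 + 384)/268 = -(-1)*(1/268)*2143 = -(-1)*2143/268 = -1*(-2143/268) = 2143/268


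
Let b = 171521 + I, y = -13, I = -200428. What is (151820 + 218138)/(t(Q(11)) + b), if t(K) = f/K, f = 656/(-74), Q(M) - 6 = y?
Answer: -95819122/7486585 ≈ -12.799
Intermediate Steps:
Q(M) = -7 (Q(M) = 6 - 13 = -7)
f = -328/37 (f = 656*(-1/74) = -328/37 ≈ -8.8649)
b = -28907 (b = 171521 - 200428 = -28907)
t(K) = -328/(37*K)
(151820 + 218138)/(t(Q(11)) + b) = (151820 + 218138)/(-328/37/(-7) - 28907) = 369958/(-328/37*(-⅐) - 28907) = 369958/(328/259 - 28907) = 369958/(-7486585/259) = 369958*(-259/7486585) = -95819122/7486585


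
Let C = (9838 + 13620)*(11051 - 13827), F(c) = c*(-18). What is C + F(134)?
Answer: -65121820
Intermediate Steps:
F(c) = -18*c
C = -65119408 (C = 23458*(-2776) = -65119408)
C + F(134) = -65119408 - 18*134 = -65119408 - 2412 = -65121820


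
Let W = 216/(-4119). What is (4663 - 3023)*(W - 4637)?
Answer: -10441343720/1373 ≈ -7.6048e+6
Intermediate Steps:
W = -72/1373 (W = 216*(-1/4119) = -72/1373 ≈ -0.052440)
(4663 - 3023)*(W - 4637) = (4663 - 3023)*(-72/1373 - 4637) = 1640*(-6366673/1373) = -10441343720/1373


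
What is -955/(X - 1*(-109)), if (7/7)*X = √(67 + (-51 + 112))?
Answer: -104095/11753 + 7640*√2/11753 ≈ -7.9376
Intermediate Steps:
X = 8*√2 (X = √(67 + (-51 + 112)) = √(67 + 61) = √128 = 8*√2 ≈ 11.314)
-955/(X - 1*(-109)) = -955/(8*√2 - 1*(-109)) = -955/(8*√2 + 109) = -955/(109 + 8*√2)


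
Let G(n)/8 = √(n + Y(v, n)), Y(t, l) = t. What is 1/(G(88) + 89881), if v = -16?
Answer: 89881/8078589553 - 48*√2/8078589553 ≈ 1.1117e-5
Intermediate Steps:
G(n) = 8*√(-16 + n) (G(n) = 8*√(n - 16) = 8*√(-16 + n))
1/(G(88) + 89881) = 1/(8*√(-16 + 88) + 89881) = 1/(8*√72 + 89881) = 1/(8*(6*√2) + 89881) = 1/(48*√2 + 89881) = 1/(89881 + 48*√2)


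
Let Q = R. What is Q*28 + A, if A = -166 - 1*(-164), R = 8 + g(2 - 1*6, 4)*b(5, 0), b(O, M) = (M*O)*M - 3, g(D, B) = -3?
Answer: 474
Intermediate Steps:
b(O, M) = -3 + O*M² (b(O, M) = O*M² - 3 = -3 + O*M²)
R = 17 (R = 8 - 3*(-3 + 5*0²) = 8 - 3*(-3 + 5*0) = 8 - 3*(-3 + 0) = 8 - 3*(-3) = 8 + 9 = 17)
Q = 17
A = -2 (A = -166 + 164 = -2)
Q*28 + A = 17*28 - 2 = 476 - 2 = 474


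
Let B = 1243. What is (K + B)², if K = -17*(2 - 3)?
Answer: 1587600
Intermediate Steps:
K = 17 (K = -17*(-1) = 17)
(K + B)² = (17 + 1243)² = 1260² = 1587600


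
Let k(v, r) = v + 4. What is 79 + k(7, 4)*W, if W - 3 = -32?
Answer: -240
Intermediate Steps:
W = -29 (W = 3 - 32 = -29)
k(v, r) = 4 + v
79 + k(7, 4)*W = 79 + (4 + 7)*(-29) = 79 + 11*(-29) = 79 - 319 = -240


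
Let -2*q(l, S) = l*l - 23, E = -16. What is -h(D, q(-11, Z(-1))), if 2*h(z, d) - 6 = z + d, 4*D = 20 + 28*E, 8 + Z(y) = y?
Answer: 75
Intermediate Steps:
Z(y) = -8 + y
q(l, S) = 23/2 - l²/2 (q(l, S) = -(l*l - 23)/2 = -(l² - 23)/2 = -(-23 + l²)/2 = 23/2 - l²/2)
D = -107 (D = (20 + 28*(-16))/4 = (20 - 448)/4 = (¼)*(-428) = -107)
h(z, d) = 3 + d/2 + z/2 (h(z, d) = 3 + (z + d)/2 = 3 + (d + z)/2 = 3 + (d/2 + z/2) = 3 + d/2 + z/2)
-h(D, q(-11, Z(-1))) = -(3 + (23/2 - ½*(-11)²)/2 + (½)*(-107)) = -(3 + (23/2 - ½*121)/2 - 107/2) = -(3 + (23/2 - 121/2)/2 - 107/2) = -(3 + (½)*(-49) - 107/2) = -(3 - 49/2 - 107/2) = -1*(-75) = 75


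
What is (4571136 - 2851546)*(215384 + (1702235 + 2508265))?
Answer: 7610705867560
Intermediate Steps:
(4571136 - 2851546)*(215384 + (1702235 + 2508265)) = 1719590*(215384 + 4210500) = 1719590*4425884 = 7610705867560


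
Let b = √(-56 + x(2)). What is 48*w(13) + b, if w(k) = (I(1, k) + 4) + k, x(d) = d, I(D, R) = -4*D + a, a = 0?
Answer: 624 + 3*I*√6 ≈ 624.0 + 7.3485*I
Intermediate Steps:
I(D, R) = -4*D (I(D, R) = -4*D + 0 = -4*D)
b = 3*I*√6 (b = √(-56 + 2) = √(-54) = 3*I*√6 ≈ 7.3485*I)
w(k) = k (w(k) = (-4*1 + 4) + k = (-4 + 4) + k = 0 + k = k)
48*w(13) + b = 48*13 + 3*I*√6 = 624 + 3*I*√6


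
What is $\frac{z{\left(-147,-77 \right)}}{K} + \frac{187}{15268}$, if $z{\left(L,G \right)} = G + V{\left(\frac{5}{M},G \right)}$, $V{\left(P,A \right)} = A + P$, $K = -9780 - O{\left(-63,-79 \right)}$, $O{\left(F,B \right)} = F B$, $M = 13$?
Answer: $\frac{6033133}{266275308} \approx 0.022658$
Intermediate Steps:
$O{\left(F,B \right)} = B F$
$K = -14757$ ($K = -9780 - \left(-79\right) \left(-63\right) = -9780 - 4977 = -14757$)
$z{\left(L,G \right)} = \frac{5}{13} + 2 G$ ($z{\left(L,G \right)} = G + \left(G + \frac{5}{13}\right) = G + \left(\frac{5}{13} + G\right) = \frac{5}{13} + 2 G$)
$\frac{z{\left(-147,-77 \right)}}{K} + \frac{187}{15268} = \frac{\frac{5}{13} + 2 \left(-77\right)}{-14757} + \frac{187}{15268} = \left(\frac{5}{13} - 154\right) \left(- \frac{1}{14757}\right) + 187 \cdot \frac{1}{15268} = \left(- \frac{1997}{13}\right) \left(- \frac{1}{14757}\right) + \frac{17}{1388} = \frac{1997}{191841} + \frac{17}{1388} = \frac{6033133}{266275308}$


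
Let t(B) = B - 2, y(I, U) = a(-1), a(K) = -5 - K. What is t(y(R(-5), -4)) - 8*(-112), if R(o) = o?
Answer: 890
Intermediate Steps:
y(I, U) = -4 (y(I, U) = -5 - 1*(-1) = -5 + 1 = -4)
t(B) = -2 + B
t(y(R(-5), -4)) - 8*(-112) = (-2 - 4) - 8*(-112) = -6 + 896 = 890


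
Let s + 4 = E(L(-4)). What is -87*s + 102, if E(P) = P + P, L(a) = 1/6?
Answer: 421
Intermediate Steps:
L(a) = 1/6
E(P) = 2*P
s = -11/3 (s = -4 + 2*(1/6) = -4 + 1/3 = -11/3 ≈ -3.6667)
-87*s + 102 = -87*(-11/3) + 102 = 319 + 102 = 421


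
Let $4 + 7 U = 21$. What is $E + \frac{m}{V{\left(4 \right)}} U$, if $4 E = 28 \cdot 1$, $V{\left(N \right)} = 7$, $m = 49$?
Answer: $24$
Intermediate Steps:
$U = \frac{17}{7}$ ($U = - \frac{4}{7} + \frac{1}{7} \cdot 21 = - \frac{4}{7} + 3 = \frac{17}{7} \approx 2.4286$)
$E = 7$ ($E = \frac{28 \cdot 1}{4} = \frac{1}{4} \cdot 28 = 7$)
$E + \frac{m}{V{\left(4 \right)}} U = 7 + \frac{49}{7} \cdot \frac{17}{7} = 7 + 49 \cdot \frac{1}{7} \cdot \frac{17}{7} = 7 + 7 \cdot \frac{17}{7} = 7 + 17 = 24$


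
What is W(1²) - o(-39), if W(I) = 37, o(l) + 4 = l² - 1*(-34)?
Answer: -1514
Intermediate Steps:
o(l) = 30 + l² (o(l) = -4 + (l² - 1*(-34)) = -4 + (l² + 34) = -4 + (34 + l²) = 30 + l²)
W(1²) - o(-39) = 37 - (30 + (-39)²) = 37 - (30 + 1521) = 37 - 1*1551 = 37 - 1551 = -1514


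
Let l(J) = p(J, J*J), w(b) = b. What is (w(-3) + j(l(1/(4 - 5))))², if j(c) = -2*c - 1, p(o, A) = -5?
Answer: 36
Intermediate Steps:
l(J) = -5
j(c) = -1 - 2*c
(w(-3) + j(l(1/(4 - 5))))² = (-3 + (-1 - 2*(-5)))² = (-3 + (-1 + 10))² = (-3 + 9)² = 6² = 36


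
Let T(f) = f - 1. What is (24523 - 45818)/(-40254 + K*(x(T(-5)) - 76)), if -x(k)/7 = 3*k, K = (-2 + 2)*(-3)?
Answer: 21295/40254 ≈ 0.52902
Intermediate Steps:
K = 0 (K = 0*(-3) = 0)
T(f) = -1 + f
x(k) = -21*k
(24523 - 45818)/(-40254 + K*(x(T(-5)) - 76)) = (24523 - 45818)/(-40254 + 0*(-21*(-1 - 5) - 76)) = -21295/(-40254 + 0*(-21*(-6) - 76)) = -21295/(-40254 + 0*(126 - 76)) = -21295/(-40254 + 0*50) = -21295/(-40254 + 0) = -21295/(-40254) = -21295*(-1/40254) = 21295/40254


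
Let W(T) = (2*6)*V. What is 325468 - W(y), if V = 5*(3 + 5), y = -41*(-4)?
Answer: 324988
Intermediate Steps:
y = 164
V = 40 (V = 5*8 = 40)
W(T) = 480 (W(T) = (2*6)*40 = 12*40 = 480)
325468 - W(y) = 325468 - 1*480 = 325468 - 480 = 324988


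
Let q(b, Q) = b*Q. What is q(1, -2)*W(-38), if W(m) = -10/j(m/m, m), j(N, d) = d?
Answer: -10/19 ≈ -0.52632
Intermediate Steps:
q(b, Q) = Q*b
W(m) = -10/m
q(1, -2)*W(-38) = (-2*1)*(-10/(-38)) = -(-20)*(-1)/38 = -2*5/19 = -10/19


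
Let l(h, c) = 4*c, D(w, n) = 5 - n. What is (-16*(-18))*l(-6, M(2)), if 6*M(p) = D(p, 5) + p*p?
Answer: 768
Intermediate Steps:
M(p) = p**2/6 (M(p) = ((5 - 1*5) + p*p)/6 = ((5 - 5) + p**2)/6 = (0 + p**2)/6 = p**2/6)
(-16*(-18))*l(-6, M(2)) = (-16*(-18))*(4*((1/6)*2**2)) = 288*(4*((1/6)*4)) = 288*(4*(2/3)) = 288*(8/3) = 768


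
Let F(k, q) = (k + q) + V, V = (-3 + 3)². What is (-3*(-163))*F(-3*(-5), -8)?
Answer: 3423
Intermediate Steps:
V = 0 (V = 0² = 0)
F(k, q) = k + q (F(k, q) = (k + q) + 0 = k + q)
(-3*(-163))*F(-3*(-5), -8) = (-3*(-163))*(-3*(-5) - 8) = 489*(15 - 8) = 489*7 = 3423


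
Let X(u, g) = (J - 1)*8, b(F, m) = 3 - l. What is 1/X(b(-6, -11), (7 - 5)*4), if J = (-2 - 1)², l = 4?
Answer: 1/64 ≈ 0.015625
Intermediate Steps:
J = 9 (J = (-3)² = 9)
b(F, m) = -1 (b(F, m) = 3 - 1*4 = 3 - 4 = -1)
X(u, g) = 64 (X(u, g) = (9 - 1)*8 = 8*8 = 64)
1/X(b(-6, -11), (7 - 5)*4) = 1/64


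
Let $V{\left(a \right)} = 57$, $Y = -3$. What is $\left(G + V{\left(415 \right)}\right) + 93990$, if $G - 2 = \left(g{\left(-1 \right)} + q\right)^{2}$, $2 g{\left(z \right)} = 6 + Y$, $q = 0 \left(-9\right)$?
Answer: $\frac{376205}{4} \approx 94051.0$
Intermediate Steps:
$q = 0$
$g{\left(z \right)} = \frac{3}{2}$ ($g{\left(z \right)} = \frac{6 - 3}{2} = \frac{1}{2} \cdot 3 = \frac{3}{2}$)
$G = \frac{17}{4}$ ($G = 2 + \left(\frac{3}{2} + 0\right)^{2} = 2 + \left(\frac{3}{2}\right)^{2} = 2 + \frac{9}{4} = \frac{17}{4} \approx 4.25$)
$\left(G + V{\left(415 \right)}\right) + 93990 = \left(\frac{17}{4} + 57\right) + 93990 = \frac{245}{4} + 93990 = \frac{376205}{4}$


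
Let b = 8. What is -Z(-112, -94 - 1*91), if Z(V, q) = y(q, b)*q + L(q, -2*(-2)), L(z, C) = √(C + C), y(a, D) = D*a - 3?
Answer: -274355 - 2*√2 ≈ -2.7436e+5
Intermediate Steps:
y(a, D) = -3 + D*a
L(z, C) = √2*√C (L(z, C) = √(2*C) = √2*√C)
Z(V, q) = 2*√2 + q*(-3 + 8*q) (Z(V, q) = (-3 + 8*q)*q + √2*√(-2*(-2)) = q*(-3 + 8*q) + √2*√4 = q*(-3 + 8*q) + √2*2 = q*(-3 + 8*q) + 2*√2 = 2*√2 + q*(-3 + 8*q))
-Z(-112, -94 - 1*91) = -(2*√2 + (-94 - 1*91)*(-3 + 8*(-94 - 1*91))) = -(2*√2 + (-94 - 91)*(-3 + 8*(-94 - 91))) = -(2*√2 - 185*(-3 + 8*(-185))) = -(2*√2 - 185*(-3 - 1480)) = -(2*√2 - 185*(-1483)) = -(2*√2 + 274355) = -(274355 + 2*√2) = -274355 - 2*√2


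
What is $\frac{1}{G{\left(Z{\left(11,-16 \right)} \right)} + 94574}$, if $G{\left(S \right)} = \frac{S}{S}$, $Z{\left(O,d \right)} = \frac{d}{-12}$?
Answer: $\frac{1}{94575} \approx 1.0574 \cdot 10^{-5}$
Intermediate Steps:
$Z{\left(O,d \right)} = - \frac{d}{12}$ ($Z{\left(O,d \right)} = d \left(- \frac{1}{12}\right) = - \frac{d}{12}$)
$G{\left(S \right)} = 1$
$\frac{1}{G{\left(Z{\left(11,-16 \right)} \right)} + 94574} = \frac{1}{1 + 94574} = \frac{1}{94575}$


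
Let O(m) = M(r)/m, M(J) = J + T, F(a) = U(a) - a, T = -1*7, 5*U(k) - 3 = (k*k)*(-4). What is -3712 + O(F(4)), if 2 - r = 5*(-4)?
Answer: -100249/27 ≈ -3712.9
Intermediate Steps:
U(k) = ⅗ - 4*k²/5 (U(k) = ⅗ + ((k*k)*(-4))/5 = ⅗ + (k²*(-4))/5 = ⅗ + (-4*k²)/5 = ⅗ - 4*k²/5)
T = -7
F(a) = ⅗ - a - 4*a²/5 (F(a) = (⅗ - 4*a²/5) - a = ⅗ - a - 4*a²/5)
r = 22 (r = 2 - 5*(-4) = 2 - 1*(-20) = 2 + 20 = 22)
M(J) = -7 + J (M(J) = J - 7 = -7 + J)
O(m) = 15/m (O(m) = (-7 + 22)/m = 15/m)
-3712 + O(F(4)) = -3712 + 15/(⅗ - 1*4 - ⅘*4²) = -3712 + 15/(⅗ - 4 - ⅘*16) = -3712 + 15/(⅗ - 4 - 64/5) = -3712 + 15/(-81/5) = -3712 + 15*(-5/81) = -3712 - 25/27 = -100249/27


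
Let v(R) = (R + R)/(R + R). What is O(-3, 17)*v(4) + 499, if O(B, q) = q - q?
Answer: 499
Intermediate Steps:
v(R) = 1 (v(R) = (2*R)/((2*R)) = (2*R)*(1/(2*R)) = 1)
O(B, q) = 0
O(-3, 17)*v(4) + 499 = 0*1 + 499 = 0 + 499 = 499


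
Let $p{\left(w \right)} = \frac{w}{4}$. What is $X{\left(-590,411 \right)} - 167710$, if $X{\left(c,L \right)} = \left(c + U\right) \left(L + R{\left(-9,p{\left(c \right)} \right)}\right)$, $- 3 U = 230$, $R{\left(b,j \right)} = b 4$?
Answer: $-417710$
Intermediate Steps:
$p{\left(w \right)} = \frac{w}{4}$ ($p{\left(w \right)} = w \frac{1}{4} = \frac{w}{4}$)
$R{\left(b,j \right)} = 4 b$
$U = - \frac{230}{3}$ ($U = \left(- \frac{1}{3}\right) 230 = - \frac{230}{3} \approx -76.667$)
$X{\left(c,L \right)} = \left(-36 + L\right) \left(- \frac{230}{3} + c\right)$ ($X{\left(c,L \right)} = \left(c - \frac{230}{3}\right) \left(L + 4 \left(-9\right)\right) = \left(- \frac{230}{3} + c\right) \left(L - 36\right) = \left(- \frac{230}{3} + c\right) \left(-36 + L\right) = \left(-36 + L\right) \left(- \frac{230}{3} + c\right)$)
$X{\left(-590,411 \right)} - 167710 = \left(2760 - -21240 - 31510 + 411 \left(-590\right)\right) - 167710 = \left(2760 + 21240 - 31510 - 242490\right) - 167710 = -250000 - 167710 = -417710$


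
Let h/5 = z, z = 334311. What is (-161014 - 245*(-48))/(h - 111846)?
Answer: -149254/1559709 ≈ -0.095693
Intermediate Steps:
h = 1671555 (h = 5*334311 = 1671555)
(-161014 - 245*(-48))/(h - 111846) = (-161014 - 245*(-48))/(1671555 - 111846) = (-161014 + 11760)/1559709 = -149254*1/1559709 = -149254/1559709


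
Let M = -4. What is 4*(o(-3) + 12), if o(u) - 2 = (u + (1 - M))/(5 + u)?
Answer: 60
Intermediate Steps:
o(u) = 3 (o(u) = 2 + (u + (1 - 1*(-4)))/(5 + u) = 2 + (u + (1 + 4))/(5 + u) = 2 + (u + 5)/(5 + u) = 2 + (5 + u)/(5 + u) = 2 + 1 = 3)
4*(o(-3) + 12) = 4*(3 + 12) = 4*15 = 60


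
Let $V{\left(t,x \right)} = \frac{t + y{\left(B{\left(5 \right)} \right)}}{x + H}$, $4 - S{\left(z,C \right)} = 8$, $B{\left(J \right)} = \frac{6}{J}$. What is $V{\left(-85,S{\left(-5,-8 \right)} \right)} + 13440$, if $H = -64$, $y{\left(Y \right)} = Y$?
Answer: $\frac{4570019}{340} \approx 13441.0$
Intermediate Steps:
$S{\left(z,C \right)} = -4$ ($S{\left(z,C \right)} = 4 - 8 = -4$)
$V{\left(t,x \right)} = \frac{\frac{6}{5} + t}{-64 + x}$ ($V{\left(t,x \right)} = \frac{t + \frac{6}{5}}{x - 64} = \frac{t + 6 \cdot \frac{1}{5}}{-64 + x} = \frac{t + \frac{6}{5}}{-64 + x} = \frac{\frac{6}{5} + t}{-64 + x}$)
$V{\left(-85,S{\left(-5,-8 \right)} \right)} + 13440 = \frac{\frac{6}{5} - 85}{-64 - 4} + 13440 = \frac{1}{-68} \left(- \frac{419}{5}\right) + 13440 = \left(- \frac{1}{68}\right) \left(- \frac{419}{5}\right) + 13440 = \frac{419}{340} + 13440 = \frac{4570019}{340}$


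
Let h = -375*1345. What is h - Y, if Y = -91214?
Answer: -413161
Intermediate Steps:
h = -504375
h - Y = -504375 - 1*(-91214) = -504375 + 91214 = -413161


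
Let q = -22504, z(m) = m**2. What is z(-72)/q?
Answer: -648/2813 ≈ -0.23036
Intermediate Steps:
z(-72)/q = (-72)**2/(-22504) = 5184*(-1/22504) = -648/2813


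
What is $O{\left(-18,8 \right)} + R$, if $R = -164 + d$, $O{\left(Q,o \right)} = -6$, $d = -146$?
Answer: $-316$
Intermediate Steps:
$R = -310$ ($R = -164 - 146 = -310$)
$O{\left(-18,8 \right)} + R = -6 - 310 = -316$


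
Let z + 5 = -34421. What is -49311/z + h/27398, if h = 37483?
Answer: 94336162/33685841 ≈ 2.8005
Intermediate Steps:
z = -34426 (z = -5 - 34421 = -34426)
-49311/z + h/27398 = -49311/(-34426) + 37483/27398 = -49311*(-1/34426) + 37483*(1/27398) = 49311/34426 + 37483/27398 = 94336162/33685841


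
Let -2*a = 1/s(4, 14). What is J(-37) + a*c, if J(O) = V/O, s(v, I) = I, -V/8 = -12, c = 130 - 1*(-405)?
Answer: -22483/1036 ≈ -21.702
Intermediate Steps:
c = 535 (c = 130 + 405 = 535)
V = 96 (V = -8*(-12) = 96)
J(O) = 96/O
a = -1/28 (a = -½/14 = -½*1/14 = -1/28 ≈ -0.035714)
J(-37) + a*c = 96/(-37) - 1/28*535 = 96*(-1/37) - 535/28 = -96/37 - 535/28 = -22483/1036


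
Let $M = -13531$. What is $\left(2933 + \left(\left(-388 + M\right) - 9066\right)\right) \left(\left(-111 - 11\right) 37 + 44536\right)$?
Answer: $-802521144$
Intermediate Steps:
$\left(2933 + \left(\left(-388 + M\right) - 9066\right)\right) \left(\left(-111 - 11\right) 37 + 44536\right) = \left(2933 - 22985\right) \left(\left(-111 - 11\right) 37 + 44536\right) = \left(2933 - 22985\right) \left(\left(-122\right) 37 + 44536\right) = \left(2933 - 22985\right) \left(-4514 + 44536\right) = \left(-20052\right) 40022 = -802521144$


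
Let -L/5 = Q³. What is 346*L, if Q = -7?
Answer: 593390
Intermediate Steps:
L = 1715 (L = -5*(-7)³ = -5*(-343) = 1715)
346*L = 346*1715 = 593390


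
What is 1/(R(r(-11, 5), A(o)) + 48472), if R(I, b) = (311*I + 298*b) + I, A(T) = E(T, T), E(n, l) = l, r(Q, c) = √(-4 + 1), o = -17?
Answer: 21703/942186434 - 78*I*√3/471093217 ≈ 2.3035e-5 - 2.8678e-7*I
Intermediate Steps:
r(Q, c) = I*√3 (r(Q, c) = √(-3) = I*√3)
A(T) = T
R(I, b) = 298*b + 312*I (R(I, b) = (298*b + 311*I) + I = 298*b + 312*I)
1/(R(r(-11, 5), A(o)) + 48472) = 1/((298*(-17) + 312*(I*√3)) + 48472) = 1/((-5066 + 312*I*√3) + 48472) = 1/(43406 + 312*I*√3)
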